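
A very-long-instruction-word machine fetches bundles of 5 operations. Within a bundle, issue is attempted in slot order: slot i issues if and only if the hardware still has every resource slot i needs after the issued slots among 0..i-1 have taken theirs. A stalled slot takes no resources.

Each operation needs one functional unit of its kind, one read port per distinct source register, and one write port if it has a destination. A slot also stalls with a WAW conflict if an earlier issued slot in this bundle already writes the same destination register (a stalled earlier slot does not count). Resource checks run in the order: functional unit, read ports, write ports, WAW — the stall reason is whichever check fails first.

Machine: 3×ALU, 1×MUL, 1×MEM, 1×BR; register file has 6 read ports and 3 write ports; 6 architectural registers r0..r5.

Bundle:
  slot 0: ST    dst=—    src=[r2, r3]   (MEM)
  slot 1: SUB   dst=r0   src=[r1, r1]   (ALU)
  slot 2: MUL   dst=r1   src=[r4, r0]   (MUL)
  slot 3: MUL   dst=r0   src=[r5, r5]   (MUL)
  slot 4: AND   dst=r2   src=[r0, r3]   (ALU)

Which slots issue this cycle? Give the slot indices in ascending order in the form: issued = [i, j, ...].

issued = [0, 1, 2]

  0. MEM ⇒ go  {3A/1Mu/0Ld/1B | 4r 3w}
  1. ALU→r0 ⇒ go  {2A/1Mu/0Ld/1B | 3r 2w}
  2. MUL→r1 ⇒ go  {2A/0Mu/0Ld/1B | 1r 1w}
  3. MUL→r0 ⇒ no(FU)  {2A/0Mu/0Ld/1B | 1r 1w}
  4. ALU→r2 ⇒ no(RD_PORT)  {2A/0Mu/0Ld/1B | 1r 1w}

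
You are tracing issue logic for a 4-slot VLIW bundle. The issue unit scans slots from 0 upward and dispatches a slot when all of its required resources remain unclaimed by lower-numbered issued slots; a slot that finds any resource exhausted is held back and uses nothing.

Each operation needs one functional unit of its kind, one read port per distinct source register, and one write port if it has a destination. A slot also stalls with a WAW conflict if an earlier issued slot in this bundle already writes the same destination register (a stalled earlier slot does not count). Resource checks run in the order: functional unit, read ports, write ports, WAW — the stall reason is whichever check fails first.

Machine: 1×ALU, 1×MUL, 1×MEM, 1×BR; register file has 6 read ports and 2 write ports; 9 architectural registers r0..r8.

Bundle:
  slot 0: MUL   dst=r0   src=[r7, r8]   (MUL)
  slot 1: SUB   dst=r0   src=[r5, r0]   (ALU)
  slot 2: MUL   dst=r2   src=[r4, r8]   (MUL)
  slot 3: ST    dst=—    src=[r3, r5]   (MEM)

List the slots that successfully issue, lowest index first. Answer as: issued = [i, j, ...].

issued = [0, 3]

#0 MUL src=r7,r8 dispatched  <A:1 Mu:0 Ld:1 B:1 rd:4 wr:1>
#1 ALU src=r5,r0 held:WAW  <A:1 Mu:0 Ld:1 B:1 rd:4 wr:1>
#2 MUL src=r4,r8 held:FU  <A:1 Mu:0 Ld:1 B:1 rd:4 wr:1>
#3 MEM src=r3,r5 dispatched  <A:1 Mu:0 Ld:0 B:1 rd:2 wr:1>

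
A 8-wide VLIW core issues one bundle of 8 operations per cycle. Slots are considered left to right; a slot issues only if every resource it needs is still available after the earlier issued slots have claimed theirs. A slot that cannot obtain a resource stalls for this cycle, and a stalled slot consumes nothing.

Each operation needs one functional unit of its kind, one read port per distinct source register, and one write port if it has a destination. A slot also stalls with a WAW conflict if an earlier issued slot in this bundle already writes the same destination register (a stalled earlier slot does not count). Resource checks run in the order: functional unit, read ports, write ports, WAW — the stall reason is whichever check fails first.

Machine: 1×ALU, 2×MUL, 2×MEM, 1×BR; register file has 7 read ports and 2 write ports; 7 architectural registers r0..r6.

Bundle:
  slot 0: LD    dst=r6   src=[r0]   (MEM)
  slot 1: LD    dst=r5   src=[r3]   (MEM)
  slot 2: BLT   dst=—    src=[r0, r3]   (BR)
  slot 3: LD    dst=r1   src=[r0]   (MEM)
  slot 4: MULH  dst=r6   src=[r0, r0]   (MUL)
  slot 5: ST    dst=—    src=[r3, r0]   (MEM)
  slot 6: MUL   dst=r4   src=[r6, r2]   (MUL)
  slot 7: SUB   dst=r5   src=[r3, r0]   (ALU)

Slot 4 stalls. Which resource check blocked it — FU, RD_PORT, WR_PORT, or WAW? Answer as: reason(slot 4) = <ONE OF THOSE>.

[0] MEM needs rd=1 wr=1: ok; after: ALU=1 MUL=2 MEM=1 BR=1, R=6, W=1
[1] MEM needs rd=1 wr=1: ok; after: ALU=1 MUL=2 MEM=0 BR=1, R=5, W=0
[2] BR needs rd=2 wr=0: ok; after: ALU=1 MUL=2 MEM=0 BR=0, R=3, W=0
[3] MEM needs rd=1 wr=1: FU; after: ALU=1 MUL=2 MEM=0 BR=0, R=3, W=0
[4] MUL needs rd=1 wr=1: WR_PORT; after: ALU=1 MUL=2 MEM=0 BR=0, R=3, W=0
[5] MEM needs rd=2 wr=0: FU; after: ALU=1 MUL=2 MEM=0 BR=0, R=3, W=0
[6] MUL needs rd=2 wr=1: WR_PORT; after: ALU=1 MUL=2 MEM=0 BR=0, R=3, W=0
[7] ALU needs rd=2 wr=1: WR_PORT; after: ALU=1 MUL=2 MEM=0 BR=0, R=3, W=0

reason(slot 4) = WR_PORT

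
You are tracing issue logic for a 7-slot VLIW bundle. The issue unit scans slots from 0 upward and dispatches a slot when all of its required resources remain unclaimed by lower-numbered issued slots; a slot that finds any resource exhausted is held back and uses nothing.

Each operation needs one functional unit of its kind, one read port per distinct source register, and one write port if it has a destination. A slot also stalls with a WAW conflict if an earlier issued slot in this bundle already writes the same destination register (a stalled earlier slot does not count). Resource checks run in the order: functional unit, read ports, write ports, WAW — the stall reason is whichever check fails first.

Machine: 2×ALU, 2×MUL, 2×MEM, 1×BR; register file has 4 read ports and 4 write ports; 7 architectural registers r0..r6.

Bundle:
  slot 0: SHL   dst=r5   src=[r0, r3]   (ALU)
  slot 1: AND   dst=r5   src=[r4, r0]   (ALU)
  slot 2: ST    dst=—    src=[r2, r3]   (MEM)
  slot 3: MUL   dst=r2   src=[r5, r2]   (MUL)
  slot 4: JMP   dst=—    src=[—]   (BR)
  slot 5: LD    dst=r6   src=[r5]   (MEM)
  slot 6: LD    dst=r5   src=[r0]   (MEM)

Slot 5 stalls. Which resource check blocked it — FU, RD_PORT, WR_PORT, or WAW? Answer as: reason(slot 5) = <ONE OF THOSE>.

reason(slot 5) = RD_PORT

#0 ALU src=r0,r3 dispatched  <A:1 Mu:2 Ld:2 B:1 rd:2 wr:3>
#1 ALU src=r4,r0 held:WAW  <A:1 Mu:2 Ld:2 B:1 rd:2 wr:3>
#2 MEM src=r2,r3 dispatched  <A:1 Mu:2 Ld:1 B:1 rd:0 wr:3>
#3 MUL src=r5,r2 held:RD_PORT  <A:1 Mu:2 Ld:1 B:1 rd:0 wr:3>
#4 BR src=- dispatched  <A:1 Mu:2 Ld:1 B:0 rd:0 wr:3>
#5 MEM src=r5 held:RD_PORT  <A:1 Mu:2 Ld:1 B:0 rd:0 wr:3>
#6 MEM src=r0 held:RD_PORT  <A:1 Mu:2 Ld:1 B:0 rd:0 wr:3>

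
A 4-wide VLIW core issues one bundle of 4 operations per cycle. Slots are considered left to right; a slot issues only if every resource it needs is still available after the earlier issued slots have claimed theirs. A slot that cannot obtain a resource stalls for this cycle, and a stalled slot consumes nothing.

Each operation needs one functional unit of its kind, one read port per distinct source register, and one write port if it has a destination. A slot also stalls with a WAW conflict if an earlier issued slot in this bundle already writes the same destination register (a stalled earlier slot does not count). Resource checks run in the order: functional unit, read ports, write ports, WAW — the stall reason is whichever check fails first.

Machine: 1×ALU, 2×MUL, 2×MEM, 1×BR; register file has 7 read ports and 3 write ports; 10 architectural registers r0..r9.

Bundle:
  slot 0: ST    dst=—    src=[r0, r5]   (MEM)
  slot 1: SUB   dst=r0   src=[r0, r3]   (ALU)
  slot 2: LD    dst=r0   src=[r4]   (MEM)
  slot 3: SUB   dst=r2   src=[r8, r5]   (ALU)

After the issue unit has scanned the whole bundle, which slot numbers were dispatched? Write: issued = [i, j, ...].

(0) want 1×MEM +2rd +0wr — yes → AL1|MU2|ME1|BR1|rd5|wr3
(1) want 1×ALU +2rd +1wr — yes → AL0|MU2|ME1|BR1|rd3|wr2
(2) want 1×MEM +1rd +1wr — WAW → AL0|MU2|ME1|BR1|rd3|wr2
(3) want 1×ALU +2rd +1wr — FU → AL0|MU2|ME1|BR1|rd3|wr2

issued = [0, 1]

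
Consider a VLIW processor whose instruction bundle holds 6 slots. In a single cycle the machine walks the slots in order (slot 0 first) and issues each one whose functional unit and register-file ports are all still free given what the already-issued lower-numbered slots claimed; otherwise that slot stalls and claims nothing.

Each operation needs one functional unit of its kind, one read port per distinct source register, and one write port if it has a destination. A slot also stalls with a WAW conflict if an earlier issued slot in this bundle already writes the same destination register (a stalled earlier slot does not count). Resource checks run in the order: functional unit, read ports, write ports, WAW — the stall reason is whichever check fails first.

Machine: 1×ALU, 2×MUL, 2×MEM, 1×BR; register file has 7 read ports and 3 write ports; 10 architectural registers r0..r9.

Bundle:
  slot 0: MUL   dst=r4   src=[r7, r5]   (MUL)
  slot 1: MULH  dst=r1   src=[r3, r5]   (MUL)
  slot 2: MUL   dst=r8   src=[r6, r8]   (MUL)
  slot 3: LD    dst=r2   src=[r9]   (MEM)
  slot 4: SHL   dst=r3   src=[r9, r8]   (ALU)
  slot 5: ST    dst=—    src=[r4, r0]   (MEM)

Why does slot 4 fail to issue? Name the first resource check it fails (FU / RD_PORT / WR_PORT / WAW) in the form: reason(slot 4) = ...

reason(slot 4) = WR_PORT

slot 0 (MUL): ISSUE — free A1,Mu1,Ld2,B1 rp5 wp2
slot 1 (MUL): ISSUE — free A1,Mu0,Ld2,B1 rp3 wp1
slot 2 (MUL): stall FU — free A1,Mu0,Ld2,B1 rp3 wp1
slot 3 (MEM): ISSUE — free A1,Mu0,Ld1,B1 rp2 wp0
slot 4 (ALU): stall WR_PORT — free A1,Mu0,Ld1,B1 rp2 wp0
slot 5 (MEM): ISSUE — free A1,Mu0,Ld0,B1 rp0 wp0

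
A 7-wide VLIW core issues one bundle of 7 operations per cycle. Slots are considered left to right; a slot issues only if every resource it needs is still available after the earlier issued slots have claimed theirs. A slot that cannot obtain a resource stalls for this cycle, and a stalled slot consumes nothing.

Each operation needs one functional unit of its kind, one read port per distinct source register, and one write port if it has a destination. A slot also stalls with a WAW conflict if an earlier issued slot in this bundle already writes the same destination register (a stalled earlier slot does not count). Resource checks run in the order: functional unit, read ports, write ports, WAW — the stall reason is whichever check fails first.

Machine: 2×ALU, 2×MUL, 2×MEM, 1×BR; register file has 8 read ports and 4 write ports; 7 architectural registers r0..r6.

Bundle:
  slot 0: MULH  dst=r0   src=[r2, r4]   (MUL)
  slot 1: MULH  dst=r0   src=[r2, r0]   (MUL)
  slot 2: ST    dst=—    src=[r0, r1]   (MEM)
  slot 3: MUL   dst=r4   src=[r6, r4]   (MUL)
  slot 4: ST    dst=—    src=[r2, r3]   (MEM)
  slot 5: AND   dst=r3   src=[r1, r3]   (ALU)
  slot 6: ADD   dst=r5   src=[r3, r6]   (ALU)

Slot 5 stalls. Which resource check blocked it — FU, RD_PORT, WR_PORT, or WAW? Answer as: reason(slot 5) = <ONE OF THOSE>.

[0] MUL needs rd=2 wr=1: ok; after: ALU=2 MUL=1 MEM=2 BR=1, R=6, W=3
[1] MUL needs rd=2 wr=1: WAW; after: ALU=2 MUL=1 MEM=2 BR=1, R=6, W=3
[2] MEM needs rd=2 wr=0: ok; after: ALU=2 MUL=1 MEM=1 BR=1, R=4, W=3
[3] MUL needs rd=2 wr=1: ok; after: ALU=2 MUL=0 MEM=1 BR=1, R=2, W=2
[4] MEM needs rd=2 wr=0: ok; after: ALU=2 MUL=0 MEM=0 BR=1, R=0, W=2
[5] ALU needs rd=2 wr=1: RD_PORT; after: ALU=2 MUL=0 MEM=0 BR=1, R=0, W=2
[6] ALU needs rd=2 wr=1: RD_PORT; after: ALU=2 MUL=0 MEM=0 BR=1, R=0, W=2

reason(slot 5) = RD_PORT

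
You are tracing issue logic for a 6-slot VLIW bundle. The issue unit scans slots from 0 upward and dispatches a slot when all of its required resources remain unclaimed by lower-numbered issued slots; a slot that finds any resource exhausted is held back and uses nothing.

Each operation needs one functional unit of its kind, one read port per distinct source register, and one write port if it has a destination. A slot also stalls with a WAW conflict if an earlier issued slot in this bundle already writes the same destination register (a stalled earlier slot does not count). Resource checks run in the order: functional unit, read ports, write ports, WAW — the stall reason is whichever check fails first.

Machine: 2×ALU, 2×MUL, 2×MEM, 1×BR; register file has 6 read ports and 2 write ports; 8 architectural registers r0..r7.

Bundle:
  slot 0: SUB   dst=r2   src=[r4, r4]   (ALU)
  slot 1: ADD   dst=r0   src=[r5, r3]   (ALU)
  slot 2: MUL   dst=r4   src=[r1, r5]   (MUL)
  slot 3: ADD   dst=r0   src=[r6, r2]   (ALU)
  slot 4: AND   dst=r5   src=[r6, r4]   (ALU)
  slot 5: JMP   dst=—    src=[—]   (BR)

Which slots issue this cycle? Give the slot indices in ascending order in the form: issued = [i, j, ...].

issued = [0, 1, 5]

(0) want 1×ALU +1rd +1wr — yes → AL1|MU2|ME2|BR1|rd5|wr1
(1) want 1×ALU +2rd +1wr — yes → AL0|MU2|ME2|BR1|rd3|wr0
(2) want 1×MUL +2rd +1wr — WR_PORT → AL0|MU2|ME2|BR1|rd3|wr0
(3) want 1×ALU +2rd +1wr — FU → AL0|MU2|ME2|BR1|rd3|wr0
(4) want 1×ALU +2rd +1wr — FU → AL0|MU2|ME2|BR1|rd3|wr0
(5) want 1×BR +0rd +0wr — yes → AL0|MU2|ME2|BR0|rd3|wr0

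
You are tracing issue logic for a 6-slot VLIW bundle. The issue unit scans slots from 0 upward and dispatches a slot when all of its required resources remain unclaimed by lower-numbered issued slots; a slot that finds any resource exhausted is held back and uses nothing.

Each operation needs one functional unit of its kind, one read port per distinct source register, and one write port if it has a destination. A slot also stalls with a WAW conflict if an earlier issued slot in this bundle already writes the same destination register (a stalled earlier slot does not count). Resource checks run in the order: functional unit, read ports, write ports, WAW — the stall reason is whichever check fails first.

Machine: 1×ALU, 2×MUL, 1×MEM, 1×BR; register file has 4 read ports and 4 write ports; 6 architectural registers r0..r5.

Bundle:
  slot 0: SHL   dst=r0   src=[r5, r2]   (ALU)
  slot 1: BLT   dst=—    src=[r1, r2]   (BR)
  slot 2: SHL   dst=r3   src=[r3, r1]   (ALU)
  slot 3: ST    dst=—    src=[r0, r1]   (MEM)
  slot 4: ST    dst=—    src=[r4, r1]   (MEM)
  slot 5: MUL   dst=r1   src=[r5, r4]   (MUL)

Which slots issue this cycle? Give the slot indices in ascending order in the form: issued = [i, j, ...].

  0. ALU→r0 ⇒ go  {0A/2Mu/1Ld/1B | 2r 3w}
  1. BR ⇒ go  {0A/2Mu/1Ld/0B | 0r 3w}
  2. ALU→r3 ⇒ no(FU)  {0A/2Mu/1Ld/0B | 0r 3w}
  3. MEM ⇒ no(RD_PORT)  {0A/2Mu/1Ld/0B | 0r 3w}
  4. MEM ⇒ no(RD_PORT)  {0A/2Mu/1Ld/0B | 0r 3w}
  5. MUL→r1 ⇒ no(RD_PORT)  {0A/2Mu/1Ld/0B | 0r 3w}

issued = [0, 1]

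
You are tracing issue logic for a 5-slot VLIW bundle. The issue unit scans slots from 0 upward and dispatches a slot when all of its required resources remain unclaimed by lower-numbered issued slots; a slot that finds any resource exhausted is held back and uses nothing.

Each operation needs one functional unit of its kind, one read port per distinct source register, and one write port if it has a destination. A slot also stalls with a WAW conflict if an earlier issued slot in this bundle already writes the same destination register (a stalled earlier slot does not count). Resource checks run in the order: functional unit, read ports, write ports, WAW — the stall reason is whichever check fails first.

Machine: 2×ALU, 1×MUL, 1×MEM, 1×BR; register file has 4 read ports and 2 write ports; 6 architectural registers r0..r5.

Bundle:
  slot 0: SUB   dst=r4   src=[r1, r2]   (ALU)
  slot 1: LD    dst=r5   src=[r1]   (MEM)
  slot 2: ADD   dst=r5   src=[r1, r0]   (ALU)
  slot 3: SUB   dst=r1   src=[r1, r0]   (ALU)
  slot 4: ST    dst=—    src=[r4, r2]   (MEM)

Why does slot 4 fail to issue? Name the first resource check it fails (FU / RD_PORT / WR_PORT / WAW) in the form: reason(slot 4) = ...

(0) want 1×ALU +2rd +1wr — yes → AL1|MU1|ME1|BR1|rd2|wr1
(1) want 1×MEM +1rd +1wr — yes → AL1|MU1|ME0|BR1|rd1|wr0
(2) want 1×ALU +2rd +1wr — RD_PORT → AL1|MU1|ME0|BR1|rd1|wr0
(3) want 1×ALU +2rd +1wr — RD_PORT → AL1|MU1|ME0|BR1|rd1|wr0
(4) want 1×MEM +2rd +0wr — FU → AL1|MU1|ME0|BR1|rd1|wr0

reason(slot 4) = FU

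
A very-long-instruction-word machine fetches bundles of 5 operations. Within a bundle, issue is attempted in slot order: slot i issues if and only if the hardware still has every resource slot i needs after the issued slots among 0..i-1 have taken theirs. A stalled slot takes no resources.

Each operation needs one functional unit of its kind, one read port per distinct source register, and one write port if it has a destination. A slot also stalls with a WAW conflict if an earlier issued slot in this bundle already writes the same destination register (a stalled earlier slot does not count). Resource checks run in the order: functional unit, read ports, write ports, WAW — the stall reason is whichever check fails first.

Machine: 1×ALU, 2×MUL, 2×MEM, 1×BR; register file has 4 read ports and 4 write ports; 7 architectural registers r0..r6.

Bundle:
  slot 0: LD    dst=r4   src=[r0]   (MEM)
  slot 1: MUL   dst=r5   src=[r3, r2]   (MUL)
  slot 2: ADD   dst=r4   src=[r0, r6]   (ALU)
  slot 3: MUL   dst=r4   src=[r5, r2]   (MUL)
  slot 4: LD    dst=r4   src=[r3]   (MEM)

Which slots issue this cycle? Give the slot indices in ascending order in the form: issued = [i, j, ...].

issued = [0, 1]

slot 0 (MEM): ISSUE — free A1,Mu2,Ld1,B1 rp3 wp3
slot 1 (MUL): ISSUE — free A1,Mu1,Ld1,B1 rp1 wp2
slot 2 (ALU): stall RD_PORT — free A1,Mu1,Ld1,B1 rp1 wp2
slot 3 (MUL): stall RD_PORT — free A1,Mu1,Ld1,B1 rp1 wp2
slot 4 (MEM): stall WAW — free A1,Mu1,Ld1,B1 rp1 wp2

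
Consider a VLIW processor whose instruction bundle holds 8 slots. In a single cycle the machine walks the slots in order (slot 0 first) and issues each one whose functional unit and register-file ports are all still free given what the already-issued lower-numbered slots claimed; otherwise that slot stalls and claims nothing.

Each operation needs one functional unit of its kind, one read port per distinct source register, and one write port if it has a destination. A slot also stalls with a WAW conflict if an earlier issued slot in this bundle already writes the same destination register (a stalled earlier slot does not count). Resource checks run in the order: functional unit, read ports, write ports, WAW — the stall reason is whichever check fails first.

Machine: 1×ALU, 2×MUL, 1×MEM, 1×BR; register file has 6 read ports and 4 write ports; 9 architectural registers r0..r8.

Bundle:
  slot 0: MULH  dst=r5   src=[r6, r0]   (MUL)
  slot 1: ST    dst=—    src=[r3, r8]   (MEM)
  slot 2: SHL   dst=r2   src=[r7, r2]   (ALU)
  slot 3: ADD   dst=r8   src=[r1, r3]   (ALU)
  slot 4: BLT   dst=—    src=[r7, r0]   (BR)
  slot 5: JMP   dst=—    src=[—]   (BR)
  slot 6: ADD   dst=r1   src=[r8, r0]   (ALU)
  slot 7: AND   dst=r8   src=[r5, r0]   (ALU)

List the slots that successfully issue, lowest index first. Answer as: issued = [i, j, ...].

  0. MUL→r5 ⇒ go  {1A/1Mu/1Ld/1B | 4r 3w}
  1. MEM ⇒ go  {1A/1Mu/0Ld/1B | 2r 3w}
  2. ALU→r2 ⇒ go  {0A/1Mu/0Ld/1B | 0r 2w}
  3. ALU→r8 ⇒ no(FU)  {0A/1Mu/0Ld/1B | 0r 2w}
  4. BR ⇒ no(RD_PORT)  {0A/1Mu/0Ld/1B | 0r 2w}
  5. BR ⇒ go  {0A/1Mu/0Ld/0B | 0r 2w}
  6. ALU→r1 ⇒ no(FU)  {0A/1Mu/0Ld/0B | 0r 2w}
  7. ALU→r8 ⇒ no(FU)  {0A/1Mu/0Ld/0B | 0r 2w}

issued = [0, 1, 2, 5]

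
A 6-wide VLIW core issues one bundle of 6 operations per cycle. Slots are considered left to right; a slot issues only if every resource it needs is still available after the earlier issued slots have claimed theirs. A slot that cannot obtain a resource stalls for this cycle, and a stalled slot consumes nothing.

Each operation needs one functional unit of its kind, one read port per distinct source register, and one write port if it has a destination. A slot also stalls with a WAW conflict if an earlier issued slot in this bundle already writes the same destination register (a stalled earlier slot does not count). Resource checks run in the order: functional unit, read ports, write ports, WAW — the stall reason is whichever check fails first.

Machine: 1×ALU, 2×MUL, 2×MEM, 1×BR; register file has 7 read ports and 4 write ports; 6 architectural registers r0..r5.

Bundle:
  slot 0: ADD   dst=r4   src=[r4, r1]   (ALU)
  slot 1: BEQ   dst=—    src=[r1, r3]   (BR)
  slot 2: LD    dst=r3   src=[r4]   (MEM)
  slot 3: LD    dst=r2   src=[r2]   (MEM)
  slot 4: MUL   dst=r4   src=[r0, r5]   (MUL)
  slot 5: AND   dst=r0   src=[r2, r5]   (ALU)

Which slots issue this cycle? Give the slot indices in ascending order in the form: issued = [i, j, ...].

[0] ALU needs rd=2 wr=1: ok; after: ALU=0 MUL=2 MEM=2 BR=1, R=5, W=3
[1] BR needs rd=2 wr=0: ok; after: ALU=0 MUL=2 MEM=2 BR=0, R=3, W=3
[2] MEM needs rd=1 wr=1: ok; after: ALU=0 MUL=2 MEM=1 BR=0, R=2, W=2
[3] MEM needs rd=1 wr=1: ok; after: ALU=0 MUL=2 MEM=0 BR=0, R=1, W=1
[4] MUL needs rd=2 wr=1: RD_PORT; after: ALU=0 MUL=2 MEM=0 BR=0, R=1, W=1
[5] ALU needs rd=2 wr=1: FU; after: ALU=0 MUL=2 MEM=0 BR=0, R=1, W=1

issued = [0, 1, 2, 3]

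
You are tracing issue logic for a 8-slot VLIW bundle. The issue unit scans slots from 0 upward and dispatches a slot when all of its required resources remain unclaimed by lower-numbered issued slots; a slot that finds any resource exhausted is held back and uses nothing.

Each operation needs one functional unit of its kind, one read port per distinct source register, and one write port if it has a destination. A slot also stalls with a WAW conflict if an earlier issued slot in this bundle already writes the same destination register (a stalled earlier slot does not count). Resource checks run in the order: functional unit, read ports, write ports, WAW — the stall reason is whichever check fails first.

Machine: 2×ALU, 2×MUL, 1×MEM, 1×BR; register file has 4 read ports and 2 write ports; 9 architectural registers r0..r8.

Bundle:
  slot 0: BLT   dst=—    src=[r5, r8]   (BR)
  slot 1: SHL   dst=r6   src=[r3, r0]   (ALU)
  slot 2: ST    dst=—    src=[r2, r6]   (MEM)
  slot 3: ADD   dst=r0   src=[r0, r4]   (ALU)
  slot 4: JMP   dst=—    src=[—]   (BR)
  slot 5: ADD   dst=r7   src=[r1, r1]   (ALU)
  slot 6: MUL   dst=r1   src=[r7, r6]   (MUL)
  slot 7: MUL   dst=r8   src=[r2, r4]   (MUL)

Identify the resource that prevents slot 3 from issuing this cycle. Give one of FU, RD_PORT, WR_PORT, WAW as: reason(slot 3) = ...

slot 0 (BR): ISSUE — free A2,Mu2,Ld1,B0 rp2 wp2
slot 1 (ALU): ISSUE — free A1,Mu2,Ld1,B0 rp0 wp1
slot 2 (MEM): stall RD_PORT — free A1,Mu2,Ld1,B0 rp0 wp1
slot 3 (ALU): stall RD_PORT — free A1,Mu2,Ld1,B0 rp0 wp1
slot 4 (BR): stall FU — free A1,Mu2,Ld1,B0 rp0 wp1
slot 5 (ALU): stall RD_PORT — free A1,Mu2,Ld1,B0 rp0 wp1
slot 6 (MUL): stall RD_PORT — free A1,Mu2,Ld1,B0 rp0 wp1
slot 7 (MUL): stall RD_PORT — free A1,Mu2,Ld1,B0 rp0 wp1

reason(slot 3) = RD_PORT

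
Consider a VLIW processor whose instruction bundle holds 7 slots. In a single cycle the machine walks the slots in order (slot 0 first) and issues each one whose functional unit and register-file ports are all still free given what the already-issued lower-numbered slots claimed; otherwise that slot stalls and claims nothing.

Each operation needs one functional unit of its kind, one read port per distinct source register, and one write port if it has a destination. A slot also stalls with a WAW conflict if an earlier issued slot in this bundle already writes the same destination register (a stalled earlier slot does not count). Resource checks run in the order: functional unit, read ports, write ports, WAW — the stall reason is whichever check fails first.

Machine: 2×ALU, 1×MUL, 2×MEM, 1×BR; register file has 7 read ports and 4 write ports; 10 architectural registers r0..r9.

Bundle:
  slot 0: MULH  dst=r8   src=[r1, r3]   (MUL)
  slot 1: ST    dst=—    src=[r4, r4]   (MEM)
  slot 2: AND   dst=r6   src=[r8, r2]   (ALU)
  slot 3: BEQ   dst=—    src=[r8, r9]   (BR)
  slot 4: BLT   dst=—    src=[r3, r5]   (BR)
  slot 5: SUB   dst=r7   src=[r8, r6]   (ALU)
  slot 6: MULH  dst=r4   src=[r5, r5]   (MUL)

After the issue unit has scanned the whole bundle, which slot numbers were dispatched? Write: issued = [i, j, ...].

issued = [0, 1, 2, 3]

#0 MUL src=r1,r3 dispatched  <A:2 Mu:0 Ld:2 B:1 rd:5 wr:3>
#1 MEM src=r4,r4 dispatched  <A:2 Mu:0 Ld:1 B:1 rd:4 wr:3>
#2 ALU src=r8,r2 dispatched  <A:1 Mu:0 Ld:1 B:1 rd:2 wr:2>
#3 BR src=r8,r9 dispatched  <A:1 Mu:0 Ld:1 B:0 rd:0 wr:2>
#4 BR src=r3,r5 held:FU  <A:1 Mu:0 Ld:1 B:0 rd:0 wr:2>
#5 ALU src=r8,r6 held:RD_PORT  <A:1 Mu:0 Ld:1 B:0 rd:0 wr:2>
#6 MUL src=r5,r5 held:FU  <A:1 Mu:0 Ld:1 B:0 rd:0 wr:2>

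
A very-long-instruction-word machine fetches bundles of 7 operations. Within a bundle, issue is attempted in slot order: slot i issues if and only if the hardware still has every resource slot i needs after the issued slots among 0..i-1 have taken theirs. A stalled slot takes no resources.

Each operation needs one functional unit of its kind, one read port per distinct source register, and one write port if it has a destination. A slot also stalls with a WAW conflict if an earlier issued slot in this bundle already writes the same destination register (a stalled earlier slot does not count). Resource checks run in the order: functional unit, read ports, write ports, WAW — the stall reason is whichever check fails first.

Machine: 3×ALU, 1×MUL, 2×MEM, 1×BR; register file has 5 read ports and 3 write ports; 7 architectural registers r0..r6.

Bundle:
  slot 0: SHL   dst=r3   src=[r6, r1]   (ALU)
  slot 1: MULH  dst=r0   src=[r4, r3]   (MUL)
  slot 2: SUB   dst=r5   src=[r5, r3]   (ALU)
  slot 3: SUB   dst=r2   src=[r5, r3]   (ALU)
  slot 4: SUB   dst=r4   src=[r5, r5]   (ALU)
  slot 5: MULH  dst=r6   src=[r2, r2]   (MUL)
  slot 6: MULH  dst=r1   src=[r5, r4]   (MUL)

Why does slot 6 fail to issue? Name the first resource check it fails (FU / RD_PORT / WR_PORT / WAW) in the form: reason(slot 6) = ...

reason(slot 6) = FU

  0. ALU→r3 ⇒ go  {2A/1Mu/2Ld/1B | 3r 2w}
  1. MUL→r0 ⇒ go  {2A/0Mu/2Ld/1B | 1r 1w}
  2. ALU→r5 ⇒ no(RD_PORT)  {2A/0Mu/2Ld/1B | 1r 1w}
  3. ALU→r2 ⇒ no(RD_PORT)  {2A/0Mu/2Ld/1B | 1r 1w}
  4. ALU→r4 ⇒ go  {1A/0Mu/2Ld/1B | 0r 0w}
  5. MUL→r6 ⇒ no(FU)  {1A/0Mu/2Ld/1B | 0r 0w}
  6. MUL→r1 ⇒ no(FU)  {1A/0Mu/2Ld/1B | 0r 0w}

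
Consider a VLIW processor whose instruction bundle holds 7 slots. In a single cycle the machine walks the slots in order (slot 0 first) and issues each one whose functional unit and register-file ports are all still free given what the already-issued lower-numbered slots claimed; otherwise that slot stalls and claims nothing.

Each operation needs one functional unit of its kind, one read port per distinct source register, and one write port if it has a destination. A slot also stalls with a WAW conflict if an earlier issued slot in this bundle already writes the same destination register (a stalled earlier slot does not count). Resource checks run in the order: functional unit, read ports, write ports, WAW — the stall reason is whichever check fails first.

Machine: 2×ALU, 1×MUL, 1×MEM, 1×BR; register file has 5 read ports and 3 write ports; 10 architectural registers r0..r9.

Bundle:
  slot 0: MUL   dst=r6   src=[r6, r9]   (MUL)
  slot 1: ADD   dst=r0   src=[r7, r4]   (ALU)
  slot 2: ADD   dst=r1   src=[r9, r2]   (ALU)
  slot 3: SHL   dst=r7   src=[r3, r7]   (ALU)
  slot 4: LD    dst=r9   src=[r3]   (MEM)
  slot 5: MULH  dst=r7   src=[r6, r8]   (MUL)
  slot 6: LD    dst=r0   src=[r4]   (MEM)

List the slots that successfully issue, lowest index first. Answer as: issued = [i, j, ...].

issued = [0, 1, 4]

(0) want 1×MUL +2rd +1wr — yes → AL2|MU0|ME1|BR1|rd3|wr2
(1) want 1×ALU +2rd +1wr — yes → AL1|MU0|ME1|BR1|rd1|wr1
(2) want 1×ALU +2rd +1wr — RD_PORT → AL1|MU0|ME1|BR1|rd1|wr1
(3) want 1×ALU +2rd +1wr — RD_PORT → AL1|MU0|ME1|BR1|rd1|wr1
(4) want 1×MEM +1rd +1wr — yes → AL1|MU0|ME0|BR1|rd0|wr0
(5) want 1×MUL +2rd +1wr — FU → AL1|MU0|ME0|BR1|rd0|wr0
(6) want 1×MEM +1rd +1wr — FU → AL1|MU0|ME0|BR1|rd0|wr0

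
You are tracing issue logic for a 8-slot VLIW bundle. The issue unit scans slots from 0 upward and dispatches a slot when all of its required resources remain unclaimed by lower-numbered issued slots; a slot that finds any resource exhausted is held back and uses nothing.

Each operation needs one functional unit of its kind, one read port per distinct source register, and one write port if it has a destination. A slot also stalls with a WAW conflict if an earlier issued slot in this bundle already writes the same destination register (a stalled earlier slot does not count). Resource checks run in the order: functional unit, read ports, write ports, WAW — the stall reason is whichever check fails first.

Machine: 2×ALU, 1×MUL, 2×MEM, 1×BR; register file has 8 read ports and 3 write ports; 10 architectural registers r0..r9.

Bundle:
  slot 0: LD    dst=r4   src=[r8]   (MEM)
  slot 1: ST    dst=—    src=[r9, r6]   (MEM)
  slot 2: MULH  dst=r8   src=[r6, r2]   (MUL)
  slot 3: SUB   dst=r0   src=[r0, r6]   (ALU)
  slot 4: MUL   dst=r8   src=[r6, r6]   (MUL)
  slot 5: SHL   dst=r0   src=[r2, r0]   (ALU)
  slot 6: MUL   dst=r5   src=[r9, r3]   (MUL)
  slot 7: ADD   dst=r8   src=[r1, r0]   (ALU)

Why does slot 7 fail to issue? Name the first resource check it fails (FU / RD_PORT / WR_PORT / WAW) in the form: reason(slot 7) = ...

reason(slot 7) = RD_PORT

#0 MEM src=r8 dispatched  <A:2 Mu:1 Ld:1 B:1 rd:7 wr:2>
#1 MEM src=r9,r6 dispatched  <A:2 Mu:1 Ld:0 B:1 rd:5 wr:2>
#2 MUL src=r6,r2 dispatched  <A:2 Mu:0 Ld:0 B:1 rd:3 wr:1>
#3 ALU src=r0,r6 dispatched  <A:1 Mu:0 Ld:0 B:1 rd:1 wr:0>
#4 MUL src=r6,r6 held:FU  <A:1 Mu:0 Ld:0 B:1 rd:1 wr:0>
#5 ALU src=r2,r0 held:RD_PORT  <A:1 Mu:0 Ld:0 B:1 rd:1 wr:0>
#6 MUL src=r9,r3 held:FU  <A:1 Mu:0 Ld:0 B:1 rd:1 wr:0>
#7 ALU src=r1,r0 held:RD_PORT  <A:1 Mu:0 Ld:0 B:1 rd:1 wr:0>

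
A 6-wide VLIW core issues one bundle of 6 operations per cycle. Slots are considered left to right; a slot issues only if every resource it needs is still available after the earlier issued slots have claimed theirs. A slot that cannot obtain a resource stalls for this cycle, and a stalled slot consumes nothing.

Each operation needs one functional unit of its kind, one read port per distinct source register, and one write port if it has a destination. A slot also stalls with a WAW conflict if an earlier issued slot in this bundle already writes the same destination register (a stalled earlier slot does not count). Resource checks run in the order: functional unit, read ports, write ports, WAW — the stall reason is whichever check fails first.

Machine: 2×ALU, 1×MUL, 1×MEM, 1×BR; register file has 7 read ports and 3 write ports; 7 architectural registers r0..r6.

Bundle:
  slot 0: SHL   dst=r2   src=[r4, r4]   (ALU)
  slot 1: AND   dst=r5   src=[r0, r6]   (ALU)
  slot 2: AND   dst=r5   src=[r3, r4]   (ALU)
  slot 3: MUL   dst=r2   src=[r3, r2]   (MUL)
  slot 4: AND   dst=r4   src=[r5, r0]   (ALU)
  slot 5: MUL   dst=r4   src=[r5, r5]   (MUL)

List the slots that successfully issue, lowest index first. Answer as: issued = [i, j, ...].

issued = [0, 1, 5]

  0. ALU→r2 ⇒ go  {1A/1Mu/1Ld/1B | 6r 2w}
  1. ALU→r5 ⇒ go  {0A/1Mu/1Ld/1B | 4r 1w}
  2. ALU→r5 ⇒ no(FU)  {0A/1Mu/1Ld/1B | 4r 1w}
  3. MUL→r2 ⇒ no(WAW)  {0A/1Mu/1Ld/1B | 4r 1w}
  4. ALU→r4 ⇒ no(FU)  {0A/1Mu/1Ld/1B | 4r 1w}
  5. MUL→r4 ⇒ go  {0A/0Mu/1Ld/1B | 3r 0w}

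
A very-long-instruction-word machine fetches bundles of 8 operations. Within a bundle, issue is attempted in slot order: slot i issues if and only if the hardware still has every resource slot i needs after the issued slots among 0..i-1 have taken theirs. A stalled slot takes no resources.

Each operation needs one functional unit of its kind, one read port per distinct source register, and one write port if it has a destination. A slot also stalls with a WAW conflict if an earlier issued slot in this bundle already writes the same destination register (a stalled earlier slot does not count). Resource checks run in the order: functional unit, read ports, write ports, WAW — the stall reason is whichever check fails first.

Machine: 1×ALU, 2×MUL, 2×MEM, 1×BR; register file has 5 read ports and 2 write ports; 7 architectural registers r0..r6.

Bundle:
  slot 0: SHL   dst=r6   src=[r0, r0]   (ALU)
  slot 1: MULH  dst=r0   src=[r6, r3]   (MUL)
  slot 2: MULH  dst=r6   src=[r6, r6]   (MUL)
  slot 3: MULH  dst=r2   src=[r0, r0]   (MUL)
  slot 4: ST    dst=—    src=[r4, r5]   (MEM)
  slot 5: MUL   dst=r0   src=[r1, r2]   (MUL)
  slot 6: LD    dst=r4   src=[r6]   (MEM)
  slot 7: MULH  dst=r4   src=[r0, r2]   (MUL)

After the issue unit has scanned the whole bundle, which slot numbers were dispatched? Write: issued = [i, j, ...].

issued = [0, 1, 4]

slot 0 (ALU): ISSUE — free A0,Mu2,Ld2,B1 rp4 wp1
slot 1 (MUL): ISSUE — free A0,Mu1,Ld2,B1 rp2 wp0
slot 2 (MUL): stall WR_PORT — free A0,Mu1,Ld2,B1 rp2 wp0
slot 3 (MUL): stall WR_PORT — free A0,Mu1,Ld2,B1 rp2 wp0
slot 4 (MEM): ISSUE — free A0,Mu1,Ld1,B1 rp0 wp0
slot 5 (MUL): stall RD_PORT — free A0,Mu1,Ld1,B1 rp0 wp0
slot 6 (MEM): stall RD_PORT — free A0,Mu1,Ld1,B1 rp0 wp0
slot 7 (MUL): stall RD_PORT — free A0,Mu1,Ld1,B1 rp0 wp0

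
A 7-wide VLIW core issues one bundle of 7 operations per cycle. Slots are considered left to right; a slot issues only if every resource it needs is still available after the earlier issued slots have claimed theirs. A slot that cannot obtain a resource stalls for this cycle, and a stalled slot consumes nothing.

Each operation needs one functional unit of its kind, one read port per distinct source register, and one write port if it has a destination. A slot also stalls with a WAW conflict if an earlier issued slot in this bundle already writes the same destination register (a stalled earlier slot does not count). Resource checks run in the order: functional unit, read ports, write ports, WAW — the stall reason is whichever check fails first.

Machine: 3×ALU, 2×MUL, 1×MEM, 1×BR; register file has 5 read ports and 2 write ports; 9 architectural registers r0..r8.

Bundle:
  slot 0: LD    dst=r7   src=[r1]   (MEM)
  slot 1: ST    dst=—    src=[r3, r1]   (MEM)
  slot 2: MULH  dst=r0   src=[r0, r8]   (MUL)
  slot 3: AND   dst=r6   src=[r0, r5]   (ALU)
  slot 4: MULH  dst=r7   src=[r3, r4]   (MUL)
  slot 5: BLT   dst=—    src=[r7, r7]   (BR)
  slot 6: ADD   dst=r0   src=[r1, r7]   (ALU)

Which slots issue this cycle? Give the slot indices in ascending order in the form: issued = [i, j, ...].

(0) want 1×MEM +1rd +1wr — yes → AL3|MU2|ME0|BR1|rd4|wr1
(1) want 1×MEM +2rd +0wr — FU → AL3|MU2|ME0|BR1|rd4|wr1
(2) want 1×MUL +2rd +1wr — yes → AL3|MU1|ME0|BR1|rd2|wr0
(3) want 1×ALU +2rd +1wr — WR_PORT → AL3|MU1|ME0|BR1|rd2|wr0
(4) want 1×MUL +2rd +1wr — WR_PORT → AL3|MU1|ME0|BR1|rd2|wr0
(5) want 1×BR +1rd +0wr — yes → AL3|MU1|ME0|BR0|rd1|wr0
(6) want 1×ALU +2rd +1wr — RD_PORT → AL3|MU1|ME0|BR0|rd1|wr0

issued = [0, 2, 5]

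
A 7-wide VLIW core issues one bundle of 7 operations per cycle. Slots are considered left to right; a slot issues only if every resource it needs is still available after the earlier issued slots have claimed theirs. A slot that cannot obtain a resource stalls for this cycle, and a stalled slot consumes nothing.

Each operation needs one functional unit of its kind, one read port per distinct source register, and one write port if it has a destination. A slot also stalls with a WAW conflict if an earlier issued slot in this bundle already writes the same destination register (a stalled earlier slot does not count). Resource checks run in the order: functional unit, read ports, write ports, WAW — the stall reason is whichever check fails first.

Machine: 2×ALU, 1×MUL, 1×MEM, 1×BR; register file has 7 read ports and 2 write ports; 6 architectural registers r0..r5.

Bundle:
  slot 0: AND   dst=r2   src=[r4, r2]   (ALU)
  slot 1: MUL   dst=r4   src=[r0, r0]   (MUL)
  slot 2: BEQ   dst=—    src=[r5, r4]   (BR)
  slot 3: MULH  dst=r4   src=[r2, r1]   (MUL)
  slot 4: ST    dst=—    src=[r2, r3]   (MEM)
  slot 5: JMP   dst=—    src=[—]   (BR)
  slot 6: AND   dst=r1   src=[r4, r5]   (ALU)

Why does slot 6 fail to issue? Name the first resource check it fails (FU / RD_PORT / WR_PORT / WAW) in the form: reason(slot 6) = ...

reason(slot 6) = RD_PORT

slot 0 (ALU): ISSUE — free A1,Mu1,Ld1,B1 rp5 wp1
slot 1 (MUL): ISSUE — free A1,Mu0,Ld1,B1 rp4 wp0
slot 2 (BR): ISSUE — free A1,Mu0,Ld1,B0 rp2 wp0
slot 3 (MUL): stall FU — free A1,Mu0,Ld1,B0 rp2 wp0
slot 4 (MEM): ISSUE — free A1,Mu0,Ld0,B0 rp0 wp0
slot 5 (BR): stall FU — free A1,Mu0,Ld0,B0 rp0 wp0
slot 6 (ALU): stall RD_PORT — free A1,Mu0,Ld0,B0 rp0 wp0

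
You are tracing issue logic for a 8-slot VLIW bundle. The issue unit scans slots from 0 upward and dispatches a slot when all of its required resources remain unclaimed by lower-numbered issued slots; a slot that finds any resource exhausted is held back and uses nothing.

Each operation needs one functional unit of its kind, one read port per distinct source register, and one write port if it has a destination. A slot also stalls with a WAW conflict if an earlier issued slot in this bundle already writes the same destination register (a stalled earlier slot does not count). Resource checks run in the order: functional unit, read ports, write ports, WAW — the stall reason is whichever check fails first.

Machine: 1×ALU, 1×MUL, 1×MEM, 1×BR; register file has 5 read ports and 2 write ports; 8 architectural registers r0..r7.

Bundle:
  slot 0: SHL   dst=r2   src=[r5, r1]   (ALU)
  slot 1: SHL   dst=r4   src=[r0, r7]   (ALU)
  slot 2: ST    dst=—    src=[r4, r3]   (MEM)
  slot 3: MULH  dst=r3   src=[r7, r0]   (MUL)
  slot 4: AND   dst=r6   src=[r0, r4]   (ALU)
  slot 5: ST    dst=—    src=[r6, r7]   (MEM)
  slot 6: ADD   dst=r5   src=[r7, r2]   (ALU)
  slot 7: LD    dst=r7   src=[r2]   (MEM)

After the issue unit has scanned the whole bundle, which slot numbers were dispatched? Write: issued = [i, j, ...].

[0] ALU needs rd=2 wr=1: ok; after: ALU=0 MUL=1 MEM=1 BR=1, R=3, W=1
[1] ALU needs rd=2 wr=1: FU; after: ALU=0 MUL=1 MEM=1 BR=1, R=3, W=1
[2] MEM needs rd=2 wr=0: ok; after: ALU=0 MUL=1 MEM=0 BR=1, R=1, W=1
[3] MUL needs rd=2 wr=1: RD_PORT; after: ALU=0 MUL=1 MEM=0 BR=1, R=1, W=1
[4] ALU needs rd=2 wr=1: FU; after: ALU=0 MUL=1 MEM=0 BR=1, R=1, W=1
[5] MEM needs rd=2 wr=0: FU; after: ALU=0 MUL=1 MEM=0 BR=1, R=1, W=1
[6] ALU needs rd=2 wr=1: FU; after: ALU=0 MUL=1 MEM=0 BR=1, R=1, W=1
[7] MEM needs rd=1 wr=1: FU; after: ALU=0 MUL=1 MEM=0 BR=1, R=1, W=1

issued = [0, 2]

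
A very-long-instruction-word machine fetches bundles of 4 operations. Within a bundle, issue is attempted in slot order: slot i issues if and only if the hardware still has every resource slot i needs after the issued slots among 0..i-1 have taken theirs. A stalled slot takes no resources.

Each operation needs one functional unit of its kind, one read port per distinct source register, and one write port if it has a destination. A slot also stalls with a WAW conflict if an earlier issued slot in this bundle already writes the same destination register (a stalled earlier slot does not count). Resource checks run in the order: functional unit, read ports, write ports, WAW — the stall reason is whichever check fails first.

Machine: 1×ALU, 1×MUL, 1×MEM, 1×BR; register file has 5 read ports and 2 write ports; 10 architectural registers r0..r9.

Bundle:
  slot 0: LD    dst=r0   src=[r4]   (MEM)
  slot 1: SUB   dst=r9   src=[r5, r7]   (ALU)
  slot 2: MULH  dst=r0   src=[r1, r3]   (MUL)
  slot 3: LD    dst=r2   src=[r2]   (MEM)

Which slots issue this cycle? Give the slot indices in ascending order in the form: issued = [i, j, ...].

#0 MEM src=r4 dispatched  <A:1 Mu:1 Ld:0 B:1 rd:4 wr:1>
#1 ALU src=r5,r7 dispatched  <A:0 Mu:1 Ld:0 B:1 rd:2 wr:0>
#2 MUL src=r1,r3 held:WR_PORT  <A:0 Mu:1 Ld:0 B:1 rd:2 wr:0>
#3 MEM src=r2 held:FU  <A:0 Mu:1 Ld:0 B:1 rd:2 wr:0>

issued = [0, 1]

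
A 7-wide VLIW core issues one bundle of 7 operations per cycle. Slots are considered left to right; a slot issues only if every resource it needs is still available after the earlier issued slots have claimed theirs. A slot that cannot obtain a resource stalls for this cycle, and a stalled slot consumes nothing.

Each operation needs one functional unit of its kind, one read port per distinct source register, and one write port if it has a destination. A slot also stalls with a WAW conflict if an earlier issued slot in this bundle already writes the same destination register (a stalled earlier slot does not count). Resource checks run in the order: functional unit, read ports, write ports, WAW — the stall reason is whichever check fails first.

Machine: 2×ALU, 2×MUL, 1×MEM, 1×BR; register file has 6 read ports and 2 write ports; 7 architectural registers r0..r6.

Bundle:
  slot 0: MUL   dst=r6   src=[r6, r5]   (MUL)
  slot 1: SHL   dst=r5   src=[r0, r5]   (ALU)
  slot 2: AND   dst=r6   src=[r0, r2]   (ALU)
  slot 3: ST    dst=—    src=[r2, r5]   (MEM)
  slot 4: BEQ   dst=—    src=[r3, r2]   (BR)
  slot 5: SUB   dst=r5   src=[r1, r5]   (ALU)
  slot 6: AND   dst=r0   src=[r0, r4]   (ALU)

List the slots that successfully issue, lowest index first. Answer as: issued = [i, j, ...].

issued = [0, 1, 3]

slot 0 (MUL): ISSUE — free A2,Mu1,Ld1,B1 rp4 wp1
slot 1 (ALU): ISSUE — free A1,Mu1,Ld1,B1 rp2 wp0
slot 2 (ALU): stall WR_PORT — free A1,Mu1,Ld1,B1 rp2 wp0
slot 3 (MEM): ISSUE — free A1,Mu1,Ld0,B1 rp0 wp0
slot 4 (BR): stall RD_PORT — free A1,Mu1,Ld0,B1 rp0 wp0
slot 5 (ALU): stall RD_PORT — free A1,Mu1,Ld0,B1 rp0 wp0
slot 6 (ALU): stall RD_PORT — free A1,Mu1,Ld0,B1 rp0 wp0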